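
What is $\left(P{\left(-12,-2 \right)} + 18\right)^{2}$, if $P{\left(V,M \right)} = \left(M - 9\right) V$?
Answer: $22500$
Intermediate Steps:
$P{\left(V,M \right)} = V \left(-9 + M\right)$ ($P{\left(V,M \right)} = \left(M - 9\right) V = \left(-9 + M\right) V = V \left(-9 + M\right)$)
$\left(P{\left(-12,-2 \right)} + 18\right)^{2} = \left(- 12 \left(-9 - 2\right) + 18\right)^{2} = \left(\left(-12\right) \left(-11\right) + 18\right)^{2} = \left(132 + 18\right)^{2} = 150^{2} = 22500$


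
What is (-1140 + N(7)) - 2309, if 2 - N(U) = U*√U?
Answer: -3447 - 7*√7 ≈ -3465.5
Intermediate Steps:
N(U) = 2 - U^(3/2) (N(U) = 2 - U*√U = 2 - U^(3/2))
(-1140 + N(7)) - 2309 = (-1140 + (2 - 7^(3/2))) - 2309 = (-1140 + (2 - 7*√7)) - 2309 = (-1138 - 7*√7) - 2309 = -3447 - 7*√7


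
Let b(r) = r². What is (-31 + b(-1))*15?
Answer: -450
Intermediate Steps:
(-31 + b(-1))*15 = (-31 + (-1)²)*15 = (-31 + 1)*15 = -30*15 = -450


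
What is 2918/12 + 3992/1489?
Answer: 2196403/8934 ≈ 245.85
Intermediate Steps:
2918/12 + 3992/1489 = 2918*(1/12) + 3992*(1/1489) = 1459/6 + 3992/1489 = 2196403/8934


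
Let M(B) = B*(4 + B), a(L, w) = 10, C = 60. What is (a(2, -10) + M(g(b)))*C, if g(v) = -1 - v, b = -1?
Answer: 600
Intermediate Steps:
(a(2, -10) + M(g(b)))*C = (10 + (-1 - 1*(-1))*(4 + (-1 - 1*(-1))))*60 = (10 + (-1 + 1)*(4 + (-1 + 1)))*60 = (10 + 0*(4 + 0))*60 = (10 + 0*4)*60 = (10 + 0)*60 = 10*60 = 600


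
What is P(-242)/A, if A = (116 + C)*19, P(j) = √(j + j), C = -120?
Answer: -11*I/38 ≈ -0.28947*I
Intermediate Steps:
P(j) = √2*√j (P(j) = √(2*j) = √2*√j)
A = -76 (A = (116 - 120)*19 = -4*19 = -76)
P(-242)/A = (√2*√(-242))/(-76) = (√2*(11*I*√2))*(-1/76) = (22*I)*(-1/76) = -11*I/38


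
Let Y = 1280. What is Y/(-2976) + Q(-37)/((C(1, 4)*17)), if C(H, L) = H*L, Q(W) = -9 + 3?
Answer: -1639/3162 ≈ -0.51834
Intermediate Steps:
Q(W) = -6
Y/(-2976) + Q(-37)/((C(1, 4)*17)) = 1280/(-2976) - 6/((1*4)*17) = 1280*(-1/2976) - 6/(4*17) = -40/93 - 6/68 = -40/93 - 6*1/68 = -40/93 - 3/34 = -1639/3162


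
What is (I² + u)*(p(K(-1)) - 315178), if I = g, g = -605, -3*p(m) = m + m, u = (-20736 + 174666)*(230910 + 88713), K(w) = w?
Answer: -46520112387283780/3 ≈ -1.5507e+16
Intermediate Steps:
u = 49199568390 (u = 153930*319623 = 49199568390)
p(m) = -2*m/3 (p(m) = -(m + m)/3 = -2*m/3)
I = -605
(I² + u)*(p(K(-1)) - 315178) = ((-605)² + 49199568390)*(-⅔*(-1) - 315178) = (366025 + 49199568390)*(⅔ - 315178) = 49199934415*(-945532/3) = -46520112387283780/3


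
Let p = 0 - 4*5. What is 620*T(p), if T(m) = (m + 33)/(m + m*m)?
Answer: 403/19 ≈ 21.211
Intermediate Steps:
p = -20 (p = 0 - 20 = -20)
T(m) = (33 + m)/(m + m²)
620*T(p) = 620*((33 - 20)/((-20)*(1 - 20))) = 620*(-1/20*13/(-19)) = 620*(-1/20*(-1/19)*13) = 620*(13/380) = 403/19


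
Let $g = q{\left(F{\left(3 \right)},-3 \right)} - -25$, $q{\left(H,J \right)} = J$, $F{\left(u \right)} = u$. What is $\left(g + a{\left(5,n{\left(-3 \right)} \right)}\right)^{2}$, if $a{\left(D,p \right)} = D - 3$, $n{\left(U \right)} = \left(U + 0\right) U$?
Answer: $576$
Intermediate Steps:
$n{\left(U \right)} = U^{2}$ ($n{\left(U \right)} = U U = U^{2}$)
$a{\left(D,p \right)} = -3 + D$
$g = 22$ ($g = -3 - -25 = -3 + 25 = 22$)
$\left(g + a{\left(5,n{\left(-3 \right)} \right)}\right)^{2} = \left(22 + \left(-3 + 5\right)\right)^{2} = \left(22 + 2\right)^{2} = 24^{2} = 576$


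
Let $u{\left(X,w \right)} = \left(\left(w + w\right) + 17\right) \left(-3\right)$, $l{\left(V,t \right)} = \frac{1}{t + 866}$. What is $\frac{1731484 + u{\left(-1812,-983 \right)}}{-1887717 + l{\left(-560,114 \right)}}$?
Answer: $- \frac{1702584380}{1849962659} \approx -0.92033$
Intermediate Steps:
$l{\left(V,t \right)} = \frac{1}{866 + t}$
$u{\left(X,w \right)} = -51 - 6 w$ ($u{\left(X,w \right)} = \left(2 w + 17\right) \left(-3\right) = \left(17 + 2 w\right) \left(-3\right) = -51 - 6 w$)
$\frac{1731484 + u{\left(-1812,-983 \right)}}{-1887717 + l{\left(-560,114 \right)}} = \frac{1731484 - -5847}{-1887717 + \frac{1}{866 + 114}} = \frac{1731484 + \left(-51 + 5898\right)}{-1887717 + \frac{1}{980}} = \frac{1731484 + 5847}{-1887717 + \frac{1}{980}} = \frac{1737331}{- \frac{1849962659}{980}} = 1737331 \left(- \frac{980}{1849962659}\right) = - \frac{1702584380}{1849962659}$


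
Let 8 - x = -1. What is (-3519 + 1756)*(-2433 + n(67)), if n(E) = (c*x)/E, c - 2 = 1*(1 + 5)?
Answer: 287261457/67 ≈ 4.2875e+6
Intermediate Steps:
x = 9 (x = 8 - 1*(-1) = 8 + 1 = 9)
c = 8 (c = 2 + 1*(1 + 5) = 2 + 1*6 = 2 + 6 = 8)
n(E) = 72/E (n(E) = (8*9)/E = 72/E)
(-3519 + 1756)*(-2433 + n(67)) = (-3519 + 1756)*(-2433 + 72/67) = -1763*(-2433 + 72*(1/67)) = -1763*(-2433 + 72/67) = -1763*(-162939/67) = 287261457/67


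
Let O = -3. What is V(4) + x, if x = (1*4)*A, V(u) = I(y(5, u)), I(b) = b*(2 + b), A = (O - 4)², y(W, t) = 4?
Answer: 220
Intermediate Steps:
A = 49 (A = (-3 - 4)² = (-7)² = 49)
V(u) = 24 (V(u) = 4*(2 + 4) = 4*6 = 24)
x = 196 (x = (1*4)*49 = 4*49 = 196)
V(4) + x = 24 + 196 = 220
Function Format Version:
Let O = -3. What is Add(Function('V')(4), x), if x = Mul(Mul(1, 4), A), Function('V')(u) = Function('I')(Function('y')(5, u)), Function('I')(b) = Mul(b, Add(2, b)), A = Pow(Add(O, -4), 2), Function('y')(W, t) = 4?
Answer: 220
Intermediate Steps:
A = 49 (A = Pow(Add(-3, -4), 2) = Pow(-7, 2) = 49)
Function('V')(u) = 24 (Function('V')(u) = Mul(4, Add(2, 4)) = Mul(4, 6) = 24)
x = 196 (x = Mul(Mul(1, 4), 49) = Mul(4, 49) = 196)
Add(Function('V')(4), x) = Add(24, 196) = 220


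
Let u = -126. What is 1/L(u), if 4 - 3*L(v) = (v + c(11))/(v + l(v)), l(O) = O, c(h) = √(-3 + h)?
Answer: 166698/194479 - 378*√2/194479 ≈ 0.85440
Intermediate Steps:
L(v) = 4/3 - (v + 2*√2)/(6*v) (L(v) = 4/3 - (v + √(-3 + 11))/(3*(v + v)) = 4/3 - (v + √8)/(3*(2*v)) = 4/3 - (v + 2*√2)*1/(2*v)/3 = 4/3 - (v + 2*√2)/(6*v))
1/L(u) = 1/(7/6 - ⅓*√2/(-126)) = 1/(7/6 - ⅓*√2*(-1/126)) = 1/(7/6 + √2/378)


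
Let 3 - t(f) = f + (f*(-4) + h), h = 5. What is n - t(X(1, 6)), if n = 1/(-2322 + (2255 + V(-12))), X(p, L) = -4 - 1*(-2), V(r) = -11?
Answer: 623/78 ≈ 7.9872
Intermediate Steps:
X(p, L) = -2 (X(p, L) = -4 + 2 = -2)
t(f) = -2 + 3*f (t(f) = 3 - (f + (f*(-4) + 5)) = 3 - (f + (-4*f + 5)) = 3 - (f + (5 - 4*f)) = 3 - (5 - 3*f) = 3 + (-5 + 3*f) = -2 + 3*f)
n = -1/78 (n = 1/(-2322 + (2255 - 11)) = 1/(-2322 + 2244) = 1/(-78) = -1/78 ≈ -0.012821)
n - t(X(1, 6)) = -1/78 - (-2 + 3*(-2)) = -1/78 - (-2 - 6) = -1/78 - 1*(-8) = -1/78 + 8 = 623/78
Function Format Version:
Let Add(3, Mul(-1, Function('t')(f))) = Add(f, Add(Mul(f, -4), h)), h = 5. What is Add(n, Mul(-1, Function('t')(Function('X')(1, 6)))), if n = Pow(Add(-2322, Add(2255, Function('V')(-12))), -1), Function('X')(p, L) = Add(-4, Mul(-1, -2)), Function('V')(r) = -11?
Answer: Rational(623, 78) ≈ 7.9872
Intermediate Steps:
Function('X')(p, L) = -2 (Function('X')(p, L) = Add(-4, 2) = -2)
Function('t')(f) = Add(-2, Mul(3, f)) (Function('t')(f) = Add(3, Mul(-1, Add(f, Add(Mul(f, -4), 5)))) = Add(3, Mul(-1, Add(f, Add(Mul(-4, f), 5)))) = Add(3, Mul(-1, Add(f, Add(5, Mul(-4, f))))) = Add(3, Mul(-1, Add(5, Mul(-3, f)))) = Add(3, Add(-5, Mul(3, f))) = Add(-2, Mul(3, f)))
n = Rational(-1, 78) (n = Pow(Add(-2322, Add(2255, -11)), -1) = Pow(Add(-2322, 2244), -1) = Pow(-78, -1) = Rational(-1, 78) ≈ -0.012821)
Add(n, Mul(-1, Function('t')(Function('X')(1, 6)))) = Add(Rational(-1, 78), Mul(-1, Add(-2, Mul(3, -2)))) = Add(Rational(-1, 78), Mul(-1, Add(-2, -6))) = Add(Rational(-1, 78), Mul(-1, -8)) = Add(Rational(-1, 78), 8) = Rational(623, 78)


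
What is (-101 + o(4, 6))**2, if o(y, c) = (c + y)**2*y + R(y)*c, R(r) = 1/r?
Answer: 361201/4 ≈ 90300.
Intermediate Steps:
o(y, c) = c/y + y*(c + y)**2 (o(y, c) = (c + y)**2*y + c/y = y*(c + y)**2 + c/y = c/y + y*(c + y)**2)
(-101 + o(4, 6))**2 = (-101 + (6/4 + 4*(6 + 4)**2))**2 = (-101 + (6*(1/4) + 4*10**2))**2 = (-101 + (3/2 + 4*100))**2 = (-101 + (3/2 + 400))**2 = (-101 + 803/2)**2 = (601/2)**2 = 361201/4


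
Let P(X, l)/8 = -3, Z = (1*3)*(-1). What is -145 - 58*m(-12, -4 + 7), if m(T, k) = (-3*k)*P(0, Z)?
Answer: -12673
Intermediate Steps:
Z = -3 (Z = 3*(-1) = -3)
P(X, l) = -24 (P(X, l) = 8*(-3) = -24)
m(T, k) = 72*k (m(T, k) = -3*k*(-24) = 72*k)
-145 - 58*m(-12, -4 + 7) = -145 - 4176*(-4 + 7) = -145 - 4176*3 = -145 - 58*216 = -145 - 12528 = -12673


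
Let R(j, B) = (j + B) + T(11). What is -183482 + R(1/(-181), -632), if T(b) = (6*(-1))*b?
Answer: -33336581/181 ≈ -1.8418e+5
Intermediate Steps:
T(b) = -6*b
R(j, B) = -66 + B + j (R(j, B) = (j + B) - 6*11 = (B + j) - 66 = -66 + B + j)
-183482 + R(1/(-181), -632) = -183482 + (-66 - 632 + 1/(-181)) = -183482 + (-66 - 632 - 1/181) = -183482 - 126339/181 = -33336581/181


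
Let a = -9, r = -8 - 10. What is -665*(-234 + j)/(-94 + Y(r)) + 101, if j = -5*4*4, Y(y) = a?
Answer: -198407/103 ≈ -1926.3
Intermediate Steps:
r = -18
Y(y) = -9
j = -80 (j = -20*4 = -80)
-665*(-234 + j)/(-94 + Y(r)) + 101 = -665*(-234 - 80)/(-94 - 9) + 101 = -(-208810)/(-103) + 101 = -(-208810)*(-1)/103 + 101 = -665*314/103 + 101 = -208810/103 + 101 = -198407/103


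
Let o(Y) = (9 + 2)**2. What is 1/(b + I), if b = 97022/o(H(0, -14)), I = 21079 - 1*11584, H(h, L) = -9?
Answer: 121/1245917 ≈ 9.7117e-5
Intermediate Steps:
I = 9495 (I = 21079 - 11584 = 9495)
o(Y) = 121 (o(Y) = 11**2 = 121)
b = 97022/121 ≈ 801.83
1/(b + I) = 1/(97022/121 + 9495) = 1/(1245917/121) = 121/1245917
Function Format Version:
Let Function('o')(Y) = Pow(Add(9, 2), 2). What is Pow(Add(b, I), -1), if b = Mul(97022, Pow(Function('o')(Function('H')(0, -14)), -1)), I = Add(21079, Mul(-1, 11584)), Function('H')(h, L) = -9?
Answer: Rational(121, 1245917) ≈ 9.7117e-5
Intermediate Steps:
I = 9495 (I = Add(21079, -11584) = 9495)
Function('o')(Y) = 121 (Function('o')(Y) = Pow(11, 2) = 121)
b = Rational(97022, 121) (b = Mul(97022, Pow(121, -1)) = Mul(97022, Rational(1, 121)) = Rational(97022, 121) ≈ 801.83)
Pow(Add(b, I), -1) = Pow(Add(Rational(97022, 121), 9495), -1) = Pow(Rational(1245917, 121), -1) = Rational(121, 1245917)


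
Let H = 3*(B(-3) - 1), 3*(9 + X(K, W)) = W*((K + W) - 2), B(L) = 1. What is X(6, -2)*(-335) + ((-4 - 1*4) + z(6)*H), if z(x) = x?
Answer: 10361/3 ≈ 3453.7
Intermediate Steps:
X(K, W) = -9 + W*(-2 + K + W)/3 (X(K, W) = -9 + (W*((K + W) - 2))/3 = -9 + (W*(-2 + K + W))/3 = -9 + W*(-2 + K + W)/3)
H = 0 (H = 3*(1 - 1) = 3*0 = 0)
X(6, -2)*(-335) + ((-4 - 1*4) + z(6)*H) = (-9 - 2/3*(-2) + (1/3)*(-2)**2 + (1/3)*6*(-2))*(-335) + ((-4 - 1*4) + 6*0) = (-9 + 4/3 + (1/3)*4 - 4)*(-335) + ((-4 - 4) + 0) = (-9 + 4/3 + 4/3 - 4)*(-335) + (-8 + 0) = -31/3*(-335) - 8 = 10385/3 - 8 = 10361/3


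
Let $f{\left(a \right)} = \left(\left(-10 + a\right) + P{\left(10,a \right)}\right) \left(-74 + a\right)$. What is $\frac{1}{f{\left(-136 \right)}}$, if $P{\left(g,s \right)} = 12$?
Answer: $\frac{1}{28140} \approx 3.5537 \cdot 10^{-5}$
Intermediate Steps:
$f{\left(a \right)} = \left(-74 + a\right) \left(2 + a\right)$ ($f{\left(a \right)} = \left(\left(-10 + a\right) + 12\right) \left(-74 + a\right) = \left(2 + a\right) \left(-74 + a\right) = \left(-74 + a\right) \left(2 + a\right)$)
$\frac{1}{f{\left(-136 \right)}} = \frac{1}{-148 + \left(-136\right)^{2} - -9792} = \frac{1}{-148 + 18496 + 9792} = \frac{1}{28140}$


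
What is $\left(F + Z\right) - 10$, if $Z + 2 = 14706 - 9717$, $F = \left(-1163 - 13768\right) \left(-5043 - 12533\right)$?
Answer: $262432233$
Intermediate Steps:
$F = 262427256$ ($F = \left(-14931\right) \left(-17576\right) = 262427256$)
$Z = 4987$ ($Z = -2 + \left(14706 - 9717\right) = -2 + 4989 = 4987$)
$\left(F + Z\right) - 10 = \left(262427256 + 4987\right) - 10 = 262432243 - 10 = 262432233$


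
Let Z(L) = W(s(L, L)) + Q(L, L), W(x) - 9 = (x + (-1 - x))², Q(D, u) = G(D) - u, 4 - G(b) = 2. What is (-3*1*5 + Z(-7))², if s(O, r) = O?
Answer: 16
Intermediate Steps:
G(b) = 2 (G(b) = 4 - 1*2 = 4 - 2 = 2)
Q(D, u) = 2 - u
W(x) = 10 (W(x) = 9 + (x + (-1 - x))² = 9 + (-1)² = 9 + 1 = 10)
Z(L) = 12 - L (Z(L) = 10 + (2 - L) = 12 - L)
(-3*1*5 + Z(-7))² = (-3*1*5 + (12 - 1*(-7)))² = (-3*5 + (12 + 7))² = (-15 + 19)² = 4² = 16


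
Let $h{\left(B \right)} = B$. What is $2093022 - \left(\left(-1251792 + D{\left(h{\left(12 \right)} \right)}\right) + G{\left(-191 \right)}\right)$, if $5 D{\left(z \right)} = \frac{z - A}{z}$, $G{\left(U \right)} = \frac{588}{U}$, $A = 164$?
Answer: $\frac{9582908188}{2865} \approx 3.3448 \cdot 10^{6}$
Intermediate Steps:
$D{\left(z \right)} = \frac{-164 + z}{5 z}$ ($D{\left(z \right)} = \frac{\left(z - 164\right) \frac{1}{z}}{5} = \frac{\left(-164 + z\right) \frac{1}{z}}{5} = \frac{\frac{1}{z} \left(-164 + z\right)}{5} = \frac{-164 + z}{5 z}$)
$2093022 - \left(\left(-1251792 + D{\left(h{\left(12 \right)} \right)}\right) + G{\left(-191 \right)}\right) = 2093022 - \left(\left(-1251792 + \frac{-164 + 12}{5 \cdot 12}\right) + \frac{588}{-191}\right) = 2093022 - \left(\left(-1251792 + \frac{1}{5} \cdot \frac{1}{12} \left(-152\right)\right) + 588 \left(- \frac{1}{191}\right)\right) = 2093022 - \left(\left(-1251792 - \frac{38}{15}\right) - \frac{588}{191}\right) = 2093022 - \left(- \frac{18776918}{15} - \frac{588}{191}\right) = 2093022 - - \frac{3586400158}{2865} = 2093022 + \frac{3586400158}{2865} = \frac{9582908188}{2865}$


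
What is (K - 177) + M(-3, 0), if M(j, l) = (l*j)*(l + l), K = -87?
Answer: -264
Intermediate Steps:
M(j, l) = 2*j*l² (M(j, l) = (j*l)*(2*l) = 2*j*l²)
(K - 177) + M(-3, 0) = (-87 - 177) + 2*(-3)*0² = -264 + 2*(-3)*0 = -264 + 0 = -264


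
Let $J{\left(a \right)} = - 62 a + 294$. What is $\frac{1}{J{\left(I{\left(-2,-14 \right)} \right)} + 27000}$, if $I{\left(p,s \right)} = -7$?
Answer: $\frac{1}{27728} \approx 3.6065 \cdot 10^{-5}$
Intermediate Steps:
$J{\left(a \right)} = 294 - 62 a$
$\frac{1}{J{\left(I{\left(-2,-14 \right)} \right)} + 27000} = \frac{1}{\left(294 - -434\right) + 27000} = \frac{1}{\left(294 + 434\right) + 27000} = \frac{1}{728 + 27000} = \frac{1}{27728}$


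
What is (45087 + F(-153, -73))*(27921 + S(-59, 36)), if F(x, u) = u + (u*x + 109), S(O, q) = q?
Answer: 1573755444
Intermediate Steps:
F(x, u) = 109 + u + u*x (F(x, u) = u + (109 + u*x) = 109 + u + u*x)
(45087 + F(-153, -73))*(27921 + S(-59, 36)) = (45087 + (109 - 73 - 73*(-153)))*(27921 + 36) = (45087 + (109 - 73 + 11169))*27957 = (45087 + 11205)*27957 = 56292*27957 = 1573755444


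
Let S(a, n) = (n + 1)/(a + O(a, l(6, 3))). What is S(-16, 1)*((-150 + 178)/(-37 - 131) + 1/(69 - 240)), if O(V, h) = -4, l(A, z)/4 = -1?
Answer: 59/3420 ≈ 0.017251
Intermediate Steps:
l(A, z) = -4 (l(A, z) = 4*(-1) = -4)
S(a, n) = (1 + n)/(-4 + a) (S(a, n) = (n + 1)/(a - 4) = (1 + n)/(-4 + a))
S(-16, 1)*((-150 + 178)/(-37 - 131) + 1/(69 - 240)) = ((1 + 1)/(-4 - 16))*((-150 + 178)/(-37 - 131) + 1/(69 - 240)) = (2/(-20))*(28/(-168) + 1/(-171)) = (-1/20*2)*(28*(-1/168) - 1/171) = -(-⅙ - 1/171)/10 = -⅒*(-59/342) = 59/3420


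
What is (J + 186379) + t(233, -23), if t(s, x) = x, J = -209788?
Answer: -23432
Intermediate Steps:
(J + 186379) + t(233, -23) = (-209788 + 186379) - 23 = -23409 - 23 = -23432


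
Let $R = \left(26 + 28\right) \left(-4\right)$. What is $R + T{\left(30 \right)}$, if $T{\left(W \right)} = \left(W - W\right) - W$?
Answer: $-246$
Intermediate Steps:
$T{\left(W \right)} = - W$ ($T{\left(W \right)} = 0 - W = - W$)
$R = -216$ ($R = 54 \left(-4\right) = -216$)
$R + T{\left(30 \right)} = -216 - 30 = -246$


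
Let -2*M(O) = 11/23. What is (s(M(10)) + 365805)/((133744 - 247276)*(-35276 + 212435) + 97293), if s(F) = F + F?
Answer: -8413504/462601720785 ≈ -1.8187e-5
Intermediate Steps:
M(O) = -11/46 (M(O) = -11/(2*23) = -1/2*11/23 = -11/46)
s(F) = 2*F
(s(M(10)) + 365805)/((133744 - 247276)*(-35276 + 212435) + 97293) = (2*(-11/46) + 365805)/((133744 - 247276)*(-35276 + 212435) + 97293) = (-11/23 + 365805)/(-113532*177159 + 97293) = 8413504/(23*(-20113215588 + 97293)) = (8413504/23)/(-20113118295) = (8413504/23)*(-1/20113118295) = -8413504/462601720785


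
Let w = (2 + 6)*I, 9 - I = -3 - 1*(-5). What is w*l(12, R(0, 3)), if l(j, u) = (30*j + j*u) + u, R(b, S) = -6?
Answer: 15792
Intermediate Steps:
I = 7 (I = 9 - (-3 - 1*(-5)) = 9 - (-3 + 5) = 9 - 1*2 = 9 - 2 = 7)
l(j, u) = u + 30*j + j*u
w = 56 (w = (2 + 6)*7 = 8*7 = 56)
w*l(12, R(0, 3)) = 56*(-6 + 30*12 + 12*(-6)) = 56*(-6 + 360 - 72) = 56*282 = 15792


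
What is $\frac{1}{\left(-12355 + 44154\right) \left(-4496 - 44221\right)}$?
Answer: $- \frac{1}{1549151883} \approx -6.4551 \cdot 10^{-10}$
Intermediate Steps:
$\frac{1}{\left(-12355 + 44154\right) \left(-4496 - 44221\right)} = \frac{1}{31799 \left(-48717\right)} = \frac{1}{-1549151883} = - \frac{1}{1549151883}$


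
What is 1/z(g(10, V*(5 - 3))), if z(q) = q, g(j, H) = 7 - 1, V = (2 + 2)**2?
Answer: 1/6 ≈ 0.16667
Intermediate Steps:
V = 16 (V = 4**2 = 16)
g(j, H) = 6
1/z(g(10, V*(5 - 3))) = 1/6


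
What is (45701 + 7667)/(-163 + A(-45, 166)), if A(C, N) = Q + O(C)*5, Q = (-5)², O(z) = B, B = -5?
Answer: -53368/163 ≈ -327.41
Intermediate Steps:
O(z) = -5
Q = 25
A(C, N) = 0 (A(C, N) = 25 - 5*5 = 25 - 25 = 0)
(45701 + 7667)/(-163 + A(-45, 166)) = (45701 + 7667)/(-163 + 0) = 53368/(-163) = 53368*(-1/163) = -53368/163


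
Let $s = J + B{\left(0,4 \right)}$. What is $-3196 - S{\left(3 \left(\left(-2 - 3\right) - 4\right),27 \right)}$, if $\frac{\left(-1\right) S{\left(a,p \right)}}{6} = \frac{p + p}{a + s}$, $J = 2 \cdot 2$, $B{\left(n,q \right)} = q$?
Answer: $- \frac{61048}{19} \approx -3213.1$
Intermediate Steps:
$J = 4$
$s = 8$ ($s = 4 + 4 = 8$)
$S{\left(a,p \right)} = - \frac{12 p}{8 + a}$ ($S{\left(a,p \right)} = - 6 \frac{p + p}{a + 8} = - 6 \frac{2 p}{8 + a} = - \frac{12 p}{8 + a}$)
$-3196 - S{\left(3 \left(\left(-2 - 3\right) - 4\right),27 \right)} = -3196 - \left(-12\right) 27 \frac{1}{8 + 3 \left(\left(-2 - 3\right) - 4\right)} = -3196 - \left(-12\right) 27 \frac{1}{8 + 3 \left(-5 - 4\right)} = -3196 - \left(-12\right) 27 \frac{1}{8 + 3 \left(-9\right)} = -3196 - \left(-12\right) 27 \frac{1}{8 - 27} = -3196 - \left(-12\right) 27 \frac{1}{-19} = -3196 - \left(-12\right) 27 \left(- \frac{1}{19}\right) = -3196 - \frac{324}{19} = - \frac{61048}{19}$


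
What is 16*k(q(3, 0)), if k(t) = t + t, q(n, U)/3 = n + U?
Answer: 288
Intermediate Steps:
q(n, U) = 3*U + 3*n (q(n, U) = 3*(n + U) = 3*(U + n) = 3*U + 3*n)
k(t) = 2*t
16*k(q(3, 0)) = 16*(2*(3*0 + 3*3)) = 16*(2*(0 + 9)) = 16*(2*9) = 16*18 = 288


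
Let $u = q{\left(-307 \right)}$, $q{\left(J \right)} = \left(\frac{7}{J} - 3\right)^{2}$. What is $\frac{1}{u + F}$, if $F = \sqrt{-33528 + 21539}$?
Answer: $\frac{81165730816}{107238414279845} - \frac{8882874001 i \sqrt{11989}}{107238414279845} \approx 0.00075687 - 0.0090697 i$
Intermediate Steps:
$q{\left(J \right)} = \left(-3 + \frac{7}{J}\right)^{2}$
$u = \frac{861184}{94249}$ ($u = \frac{\left(-7 + 3 \left(-307\right)\right)^{2}}{94249} = \frac{\left(-7 - 921\right)^{2}}{94249} = \frac{\left(-928\right)^{2}}{94249} = \frac{1}{94249} \cdot 861184 = \frac{861184}{94249} \approx 9.1373$)
$F = i \sqrt{11989}$ ($F = \sqrt{-11989} = i \sqrt{11989} \approx 109.49 i$)
$\frac{1}{u + F} = \frac{1}{\frac{861184}{94249} + i \sqrt{11989}}$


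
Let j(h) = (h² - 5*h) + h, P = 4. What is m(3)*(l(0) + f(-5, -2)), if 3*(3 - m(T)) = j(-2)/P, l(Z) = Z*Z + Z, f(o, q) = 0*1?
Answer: 0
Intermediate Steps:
j(h) = h² - 4*h
f(o, q) = 0
l(Z) = Z + Z² (l(Z) = Z² + Z = Z + Z²)
m(T) = 2 (m(T) = 3 - (-2*(-4 - 2))/(3*4) = 3 - (-2*(-6))/(3*4) = 3 - 4/4 = 3 - ⅓*3 = 3 - 1 = 2)
m(3)*(l(0) + f(-5, -2)) = 2*(0*(1 + 0) + 0) = 2*(0*1 + 0) = 2*(0 + 0) = 2*0 = 0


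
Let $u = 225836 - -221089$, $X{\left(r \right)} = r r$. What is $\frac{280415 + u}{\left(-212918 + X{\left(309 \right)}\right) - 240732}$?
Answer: $- \frac{727340}{358169} \approx -2.0307$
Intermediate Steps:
$X{\left(r \right)} = r^{2}$
$u = 446925$ ($u = 225836 + 221089 = 446925$)
$\frac{280415 + u}{\left(-212918 + X{\left(309 \right)}\right) - 240732} = \frac{280415 + 446925}{\left(-212918 + 309^{2}\right) - 240732} = \frac{727340}{\left(-212918 + 95481\right) - 240732} = \frac{727340}{-117437 - 240732} = \frac{727340}{-358169} = 727340 \left(- \frac{1}{358169}\right) = - \frac{727340}{358169}$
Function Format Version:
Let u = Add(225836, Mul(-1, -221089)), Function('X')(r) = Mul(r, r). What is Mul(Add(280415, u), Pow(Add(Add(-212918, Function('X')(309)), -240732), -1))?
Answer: Rational(-727340, 358169) ≈ -2.0307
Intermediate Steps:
Function('X')(r) = Pow(r, 2)
u = 446925 (u = Add(225836, 221089) = 446925)
Mul(Add(280415, u), Pow(Add(Add(-212918, Function('X')(309)), -240732), -1)) = Mul(Add(280415, 446925), Pow(Add(Add(-212918, Pow(309, 2)), -240732), -1)) = Mul(727340, Pow(Add(Add(-212918, 95481), -240732), -1)) = Mul(727340, Pow(Add(-117437, -240732), -1)) = Mul(727340, Pow(-358169, -1)) = Mul(727340, Rational(-1, 358169)) = Rational(-727340, 358169)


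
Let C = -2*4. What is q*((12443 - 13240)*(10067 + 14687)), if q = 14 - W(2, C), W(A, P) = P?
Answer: -434036636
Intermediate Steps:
C = -8
q = 22 (q = 14 - 1*(-8) = 14 + 8 = 22)
q*((12443 - 13240)*(10067 + 14687)) = 22*((12443 - 13240)*(10067 + 14687)) = 22*(-797*24754) = 22*(-19728938) = -434036636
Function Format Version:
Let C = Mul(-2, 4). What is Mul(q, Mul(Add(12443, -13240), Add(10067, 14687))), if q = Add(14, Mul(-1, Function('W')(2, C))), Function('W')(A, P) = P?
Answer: -434036636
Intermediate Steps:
C = -8
q = 22 (q = Add(14, Mul(-1, -8)) = Add(14, 8) = 22)
Mul(q, Mul(Add(12443, -13240), Add(10067, 14687))) = Mul(22, Mul(Add(12443, -13240), Add(10067, 14687))) = Mul(22, Mul(-797, 24754)) = Mul(22, -19728938) = -434036636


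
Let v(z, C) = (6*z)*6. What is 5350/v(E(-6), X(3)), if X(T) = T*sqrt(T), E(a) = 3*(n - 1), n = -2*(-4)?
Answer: 2675/378 ≈ 7.0767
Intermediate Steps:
n = 8
E(a) = 21 (E(a) = 3*(8 - 1) = 3*7 = 21)
X(T) = T**(3/2)
v(z, C) = 36*z
5350/v(E(-6), X(3)) = 5350/((36*21)) = 5350/756 = 5350*(1/756) = 2675/378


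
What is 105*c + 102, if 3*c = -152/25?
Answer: -554/5 ≈ -110.80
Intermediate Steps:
c = -152/75 (c = (-152/25)/3 = (-152*1/25)/3 = (1/3)*(-152/25) = -152/75 ≈ -2.0267)
105*c + 102 = 105*(-152/75) + 102 = -1064/5 + 102 = -554/5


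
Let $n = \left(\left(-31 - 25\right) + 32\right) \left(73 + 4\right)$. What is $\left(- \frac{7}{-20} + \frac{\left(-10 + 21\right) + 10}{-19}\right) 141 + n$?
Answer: $- \frac{742707}{380} \approx -1954.5$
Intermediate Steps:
$n = -1848$ ($n = \left(\left(-31 - 25\right) + 32\right) 77 = \left(-56 + 32\right) 77 = \left(-24\right) 77 = -1848$)
$\left(- \frac{7}{-20} + \frac{\left(-10 + 21\right) + 10}{-19}\right) 141 + n = \left(- \frac{7}{-20} + \frac{\left(-10 + 21\right) + 10}{-19}\right) 141 - 1848 = \left(\left(-7\right) \left(- \frac{1}{20}\right) + \left(11 + 10\right) \left(- \frac{1}{19}\right)\right) 141 - 1848 = \left(\frac{7}{20} + 21 \left(- \frac{1}{19}\right)\right) 141 - 1848 = \left(\frac{7}{20} - \frac{21}{19}\right) 141 - 1848 = \left(- \frac{287}{380}\right) 141 - 1848 = - \frac{40467}{380} - 1848 = - \frac{742707}{380}$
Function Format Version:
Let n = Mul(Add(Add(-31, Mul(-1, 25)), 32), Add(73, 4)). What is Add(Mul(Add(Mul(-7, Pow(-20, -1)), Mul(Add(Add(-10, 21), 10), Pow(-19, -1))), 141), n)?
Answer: Rational(-742707, 380) ≈ -1954.5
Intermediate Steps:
n = -1848 (n = Mul(Add(Add(-31, -25), 32), 77) = Mul(Add(-56, 32), 77) = Mul(-24, 77) = -1848)
Add(Mul(Add(Mul(-7, Pow(-20, -1)), Mul(Add(Add(-10, 21), 10), Pow(-19, -1))), 141), n) = Add(Mul(Add(Mul(-7, Pow(-20, -1)), Mul(Add(Add(-10, 21), 10), Pow(-19, -1))), 141), -1848) = Add(Mul(Add(Mul(-7, Rational(-1, 20)), Mul(Add(11, 10), Rational(-1, 19))), 141), -1848) = Add(Mul(Add(Rational(7, 20), Mul(21, Rational(-1, 19))), 141), -1848) = Add(Mul(Add(Rational(7, 20), Rational(-21, 19)), 141), -1848) = Add(Mul(Rational(-287, 380), 141), -1848) = Add(Rational(-40467, 380), -1848) = Rational(-742707, 380)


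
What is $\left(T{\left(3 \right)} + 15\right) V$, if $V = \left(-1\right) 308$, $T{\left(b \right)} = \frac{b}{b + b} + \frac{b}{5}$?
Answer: $- \frac{24794}{5} \approx -4958.8$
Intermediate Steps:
$T{\left(b \right)} = \frac{1}{2} + \frac{b}{5}$ ($T{\left(b \right)} = \frac{b}{2 b} + b \frac{1}{5} = b \frac{1}{2 b} + \frac{b}{5} = \frac{1}{2} + \frac{b}{5}$)
$V = -308$
$\left(T{\left(3 \right)} + 15\right) V = \left(\left(\frac{1}{2} + \frac{1}{5} \cdot 3\right) + 15\right) \left(-308\right) = \left(\left(\frac{1}{2} + \frac{3}{5}\right) + 15\right) \left(-308\right) = \left(\frac{11}{10} + 15\right) \left(-308\right) = \frac{161}{10} \left(-308\right) = - \frac{24794}{5}$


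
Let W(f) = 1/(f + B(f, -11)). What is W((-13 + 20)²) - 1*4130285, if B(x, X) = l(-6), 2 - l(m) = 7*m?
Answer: -384116504/93 ≈ -4.1303e+6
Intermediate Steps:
l(m) = 2 - 7*m
B(x, X) = 44 (B(x, X) = 2 - 7*(-6) = 2 + 42 = 44)
W(f) = 1/(44 + f) (W(f) = 1/(f + 44) = 1/(44 + f))
W((-13 + 20)²) - 1*4130285 = 1/(44 + (-13 + 20)²) - 1*4130285 = 1/(44 + 7²) - 4130285 = 1/(44 + 49) - 4130285 = 1/93 - 4130285 = -384116504/93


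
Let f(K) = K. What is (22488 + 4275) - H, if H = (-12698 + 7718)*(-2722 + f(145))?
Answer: -12806697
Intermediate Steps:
H = 12833460 (H = (-12698 + 7718)*(-2722 + 145) = -4980*(-2577) = 12833460)
(22488 + 4275) - H = (22488 + 4275) - 1*12833460 = 26763 - 12833460 = -12806697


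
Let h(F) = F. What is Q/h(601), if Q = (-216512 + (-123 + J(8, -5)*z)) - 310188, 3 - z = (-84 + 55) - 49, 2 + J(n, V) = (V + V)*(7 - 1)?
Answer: -531845/601 ≈ -884.93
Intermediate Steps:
J(n, V) = -2 + 12*V (J(n, V) = -2 + (V + V)*(7 - 1) = -2 + (2*V)*6 = -2 + 12*V)
z = 81 (z = 3 - ((-84 + 55) - 49) = 3 - (-29 - 49) = 3 - 1*(-78) = 3 + 78 = 81)
Q = -531845 (Q = (-216512 + (-123 + (-2 + 12*(-5))*81)) - 310188 = (-216512 + (-123 + (-2 - 60)*81)) - 310188 = (-216512 + (-123 - 62*81)) - 310188 = (-216512 + (-123 - 5022)) - 310188 = (-216512 - 5145) - 310188 = -221657 - 310188 = -531845)
Q/h(601) = -531845/601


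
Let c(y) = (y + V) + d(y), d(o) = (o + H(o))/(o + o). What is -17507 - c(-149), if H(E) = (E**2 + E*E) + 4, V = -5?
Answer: -5126937/298 ≈ -17205.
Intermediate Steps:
H(E) = 4 + 2*E**2 (H(E) = (E**2 + E**2) + 4 = 2*E**2 + 4 = 4 + 2*E**2)
d(o) = (4 + o + 2*o**2)/(2*o) (d(o) = (o + (4 + 2*o**2))/(o + o) = (4 + o + 2*o**2)/((2*o)) = (4 + o + 2*o**2)*(1/(2*o)) = (4 + o + 2*o**2)/(2*o))
c(y) = -9/2 + 2*y + 2/y (c(y) = (y - 5) + (1/2 + y + 2/y) = (-5 + y) + (1/2 + y + 2/y) = -9/2 + 2*y + 2/y)
-17507 - c(-149) = -17507 - (-9/2 + 2*(-149) + 2/(-149)) = -17507 - (-9/2 - 298 + 2*(-1/149)) = -17507 - (-9/2 - 298 - 2/149) = -17507 - 1*(-90149/298) = -17507 + 90149/298 = -5126937/298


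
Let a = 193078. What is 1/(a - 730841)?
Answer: -1/537763 ≈ -1.8596e-6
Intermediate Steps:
1/(a - 730841) = 1/(193078 - 730841) = 1/(-537763) = -1/537763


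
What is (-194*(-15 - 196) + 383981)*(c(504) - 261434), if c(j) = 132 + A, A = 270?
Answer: -110916412280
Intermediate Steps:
c(j) = 402 (c(j) = 132 + 270 = 402)
(-194*(-15 - 196) + 383981)*(c(504) - 261434) = (-194*(-15 - 196) + 383981)*(402 - 261434) = (-194*(-211) + 383981)*(-261032) = (40934 + 383981)*(-261032) = 424915*(-261032) = -110916412280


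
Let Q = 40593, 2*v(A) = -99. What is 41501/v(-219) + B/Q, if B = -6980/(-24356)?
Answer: -6838556219933/8156635641 ≈ -838.40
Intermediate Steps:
v(A) = -99/2 (v(A) = (1/2)*(-99) = -99/2)
B = 1745/6089 (B = -6980*(-1/24356) = 1745/6089 ≈ 0.28658)
41501/v(-219) + B/Q = 41501/(-99/2) + (1745/6089)/40593 = 41501*(-2/99) + (1745/6089)*(1/40593) = -83002/99 + 1745/247170777 = -6838556219933/8156635641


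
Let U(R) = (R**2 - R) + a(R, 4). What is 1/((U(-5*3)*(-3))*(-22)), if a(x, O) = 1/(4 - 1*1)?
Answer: 1/15862 ≈ 6.3044e-5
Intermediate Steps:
a(x, O) = 1/3 (a(x, O) = 1/(4 - 1) = 1/3)
U(R) = 1/3 + R**2 - R (U(R) = (R**2 - R) + 1/3 = 1/3 + R**2 - R)
1/((U(-5*3)*(-3))*(-22)) = 1/(((1/3 + (-5*3)**2 - (-5)*3)*(-3))*(-22)) = 1/(((1/3 + (-15)**2 - 1*(-15))*(-3))*(-22)) = 1/(((1/3 + 225 + 15)*(-3))*(-22)) = 1/(((721/3)*(-3))*(-22)) = 1/(-721*(-22)) = 1/15862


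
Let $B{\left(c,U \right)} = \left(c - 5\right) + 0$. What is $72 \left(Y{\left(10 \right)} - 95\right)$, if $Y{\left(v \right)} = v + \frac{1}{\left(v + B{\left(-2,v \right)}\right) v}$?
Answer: $- \frac{30588}{5} \approx -6117.6$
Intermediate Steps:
$B{\left(c,U \right)} = -5 + c$ ($B{\left(c,U \right)} = \left(-5 + c\right) + 0 = -5 + c$)
$Y{\left(v \right)} = v + \frac{1}{v \left(-7 + v\right)}$ ($Y{\left(v \right)} = v + \frac{1}{\left(v - 7\right) v} = v + \frac{1}{\left(-7 + v\right) v} = v + \frac{1}{v \left(-7 + v\right)}$)
$72 \left(Y{\left(10 \right)} - 95\right) = 72 \left(\frac{1 + 10^{3} - 7 \cdot 10^{2}}{10 \left(-7 + 10\right)} - 95\right) = 72 \left(\frac{1 + 1000 - 700}{10 \cdot 3} - 95\right) = 72 \left(\frac{1}{10} \cdot \frac{1}{3} \left(1 + 1000 - 700\right) - 95\right) = 72 \left(\frac{1}{10} \cdot \frac{1}{3} \cdot 301 - 95\right) = 72 \left(\frac{301}{30} - 95\right) = 72 \left(- \frac{2549}{30}\right) = - \frac{30588}{5}$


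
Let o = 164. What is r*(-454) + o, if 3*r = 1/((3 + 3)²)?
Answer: 8629/54 ≈ 159.80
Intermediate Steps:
r = 1/108 (r = 1/(3*((3 + 3)²)) = 1/(3*(6²)) = (⅓)/36 = (⅓)*(1/36) = 1/108 ≈ 0.0092593)
r*(-454) + o = (1/108)*(-454) + 164 = -227/54 + 164 = 8629/54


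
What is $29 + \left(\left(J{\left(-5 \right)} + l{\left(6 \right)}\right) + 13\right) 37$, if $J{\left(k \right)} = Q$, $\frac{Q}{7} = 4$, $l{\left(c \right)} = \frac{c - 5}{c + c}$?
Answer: $\frac{18589}{12} \approx 1549.1$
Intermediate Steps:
$l{\left(c \right)} = \frac{-5 + c}{2 c}$ ($l{\left(c \right)} = \frac{c - 5}{2 c} = \left(c - 5\right) \frac{1}{2 c} = \left(-5 + c\right) \frac{1}{2 c} = \frac{-5 + c}{2 c}$)
$Q = 28$ ($Q = 7 \cdot 4 = 28$)
$J{\left(k \right)} = 28$
$29 + \left(\left(J{\left(-5 \right)} + l{\left(6 \right)}\right) + 13\right) 37 = 29 + \left(\left(28 + \frac{-5 + 6}{2 \cdot 6}\right) + 13\right) 37 = 29 + \left(\left(28 + \frac{1}{2} \cdot \frac{1}{6} \cdot 1\right) + 13\right) 37 = 29 + \left(\left(28 + \frac{1}{12}\right) + 13\right) 37 = 29 + \left(\frac{337}{12} + 13\right) 37 = 29 + \frac{493}{12} \cdot 37 = 29 + \frac{18241}{12} = \frac{18589}{12}$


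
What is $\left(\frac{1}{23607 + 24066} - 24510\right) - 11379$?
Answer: $- \frac{1710936296}{47673} \approx -35889.0$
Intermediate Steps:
$\left(\frac{1}{23607 + 24066} - 24510\right) - 11379 = \left(\frac{1}{47673} - 24510\right) - 11379 = - \frac{1168465229}{47673} - 11379 = - \frac{1710936296}{47673}$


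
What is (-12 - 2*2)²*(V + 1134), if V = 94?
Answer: 314368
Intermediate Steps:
(-12 - 2*2)²*(V + 1134) = (-12 - 2*2)²*(94 + 1134) = (-12 - 4)²*1228 = (-16)²*1228 = 256*1228 = 314368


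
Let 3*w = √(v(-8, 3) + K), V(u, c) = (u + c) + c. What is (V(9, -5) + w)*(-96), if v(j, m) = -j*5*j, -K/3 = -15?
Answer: 96 - 160*I*√11 ≈ 96.0 - 530.66*I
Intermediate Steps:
K = 45 (K = -3*(-15) = 45)
V(u, c) = u + 2*c (V(u, c) = (c + u) + c = u + 2*c)
v(j, m) = -5*j² (v(j, m) = -5*j*j = -5*j²)
w = 5*I*√11/3 (w = √(-5*(-8)² + 45)/3 = √(-5*64 + 45)/3 = √(-320 + 45)/3 = √(-275)/3 = (5*I*√11)/3 = 5*I*√11/3 ≈ 5.5277*I)
(V(9, -5) + w)*(-96) = ((9 + 2*(-5)) + 5*I*√11/3)*(-96) = ((9 - 10) + 5*I*√11/3)*(-96) = (-1 + 5*I*√11/3)*(-96) = 96 - 160*I*√11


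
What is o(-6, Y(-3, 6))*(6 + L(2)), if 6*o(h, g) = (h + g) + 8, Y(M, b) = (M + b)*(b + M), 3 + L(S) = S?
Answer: 55/6 ≈ 9.1667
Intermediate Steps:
L(S) = -3 + S
Y(M, b) = (M + b)² (Y(M, b) = (M + b)*(M + b) = (M + b)²)
o(h, g) = 4/3 + g/6 + h/6 (o(h, g) = ((h + g) + 8)/6 = ((g + h) + 8)/6 = (8 + g + h)/6 = 4/3 + g/6 + h/6)
o(-6, Y(-3, 6))*(6 + L(2)) = (4/3 + (-3 + 6)²/6 + (⅙)*(-6))*(6 + (-3 + 2)) = (4/3 + (⅙)*3² - 1)*(6 - 1) = (4/3 + (⅙)*9 - 1)*5 = (4/3 + 3/2 - 1)*5 = (11/6)*5 = 55/6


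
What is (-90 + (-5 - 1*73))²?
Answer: 28224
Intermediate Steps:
(-90 + (-5 - 1*73))² = (-90 + (-5 - 73))² = (-90 - 78)² = (-168)² = 28224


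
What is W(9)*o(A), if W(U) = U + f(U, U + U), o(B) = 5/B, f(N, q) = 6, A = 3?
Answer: 25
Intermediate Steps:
W(U) = 6 + U (W(U) = U + 6 = 6 + U)
W(9)*o(A) = (6 + 9)*(5/3) = 15*(5*(⅓)) = 15*(5/3) = 25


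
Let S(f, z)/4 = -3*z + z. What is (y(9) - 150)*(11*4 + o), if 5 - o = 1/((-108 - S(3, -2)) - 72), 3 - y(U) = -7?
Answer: -48025/7 ≈ -6860.7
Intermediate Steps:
S(f, z) = -8*z (S(f, z) = 4*(-3*z + z) = 4*(-2*z) = -8*z)
y(U) = 10 (y(U) = 3 - 1*(-7) = 3 + 7 = 10)
o = 981/196 (o = 5 - 1/((-108 - (-8)*(-2)) - 72) = 5 - 1/((-108 - 1*16) - 72) = 5 - 1/((-108 - 16) - 72) = 5 - 1/(-124 - 72) = 5 - 1/(-196) = 5 - 1*(-1/196) = 5 + 1/196 = 981/196 ≈ 5.0051)
(y(9) - 150)*(11*4 + o) = (10 - 150)*(11*4 + 981/196) = -140*(44 + 981/196) = -140*9605/196 = -48025/7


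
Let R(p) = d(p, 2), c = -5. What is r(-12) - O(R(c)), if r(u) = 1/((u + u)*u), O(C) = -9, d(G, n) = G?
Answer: 2593/288 ≈ 9.0035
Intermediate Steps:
R(p) = p
r(u) = 1/(2*u²) (r(u) = 1/(((2*u))*u) = (1/(2*u))/u = 1/(2*u²))
r(-12) - O(R(c)) = (½)/(-12)² - 1*(-9) = (½)*(1/144) + 9 = 1/288 + 9 = 2593/288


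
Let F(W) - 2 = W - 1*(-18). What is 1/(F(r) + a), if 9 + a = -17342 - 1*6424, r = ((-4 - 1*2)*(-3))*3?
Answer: -1/23701 ≈ -4.2192e-5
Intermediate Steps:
r = 54 (r = ((-4 - 2)*(-3))*3 = -6*(-3)*3 = 18*3 = 54)
F(W) = 20 + W (F(W) = 2 + (W - 1*(-18)) = 2 + (W + 18) = 2 + (18 + W) = 20 + W)
a = -23775 (a = -9 + (-17342 - 1*6424) = -9 + (-17342 - 6424) = -9 - 23766 = -23775)
1/(F(r) + a) = 1/((20 + 54) - 23775) = 1/(74 - 23775) = 1/(-23701) = -1/23701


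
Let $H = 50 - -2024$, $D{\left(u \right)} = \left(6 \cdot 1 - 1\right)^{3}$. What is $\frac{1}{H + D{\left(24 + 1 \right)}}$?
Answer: $\frac{1}{2199} \approx 0.00045475$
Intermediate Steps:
$D{\left(u \right)} = 125$ ($D{\left(u \right)} = \left(6 - 1\right)^{3} = 5^{3} = 125$)
$H = 2074$ ($H = 50 + 2024 = 2074$)
$\frac{1}{H + D{\left(24 + 1 \right)}} = \frac{1}{2074 + 125} = \frac{1}{2199}$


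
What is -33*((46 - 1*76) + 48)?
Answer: -594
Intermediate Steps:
-33*((46 - 1*76) + 48) = -33*((46 - 76) + 48) = -33*(-30 + 48) = -33*18 = -594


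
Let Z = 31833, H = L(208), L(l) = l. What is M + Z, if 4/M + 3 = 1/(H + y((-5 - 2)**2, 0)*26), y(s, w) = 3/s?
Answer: 979173833/30761 ≈ 31832.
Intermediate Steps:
H = 208
M = -41080/30761 (M = 4/(-3 + 1/(208 + (3/((-5 - 2)**2))*26)) = 4/(-3 + 1/(208 + (3/((-7)**2))*26)) = 4/(-3 + 1/(208 + (3/49)*26)) = 4/(-3 + 1/(208 + 78/49)) = 4/(-3 + 1/(10270/49)) = 4/(-3 + 49/10270) = 4/(-30761/10270) = 4*(-10270/30761) = -41080/30761 ≈ -1.3355)
M + Z = -41080/30761 + 31833 = 979173833/30761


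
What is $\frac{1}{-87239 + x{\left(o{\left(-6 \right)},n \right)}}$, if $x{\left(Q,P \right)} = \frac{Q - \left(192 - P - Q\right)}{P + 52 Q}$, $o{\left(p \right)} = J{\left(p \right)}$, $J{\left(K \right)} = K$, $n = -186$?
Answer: $- \frac{83}{7240772} \approx -1.1463 \cdot 10^{-5}$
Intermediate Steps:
$o{\left(p \right)} = p$
$x{\left(Q,P \right)} = \frac{-192 + P + 2 Q}{P + 52 Q}$ ($x{\left(Q,P \right)} = \frac{Q - \left(192 - P - Q\right)}{P + 52 Q} = \frac{Q + \left(-192 + P + Q\right)}{P + 52 Q} = \frac{-192 + P + 2 Q}{P + 52 Q}$)
$\frac{1}{-87239 + x{\left(o{\left(-6 \right)},n \right)}} = \frac{1}{-87239 + \frac{-192 - 186 + 2 \left(-6\right)}{-186 + 52 \left(-6\right)}} = \frac{1}{-87239 + \frac{-192 - 186 - 12}{-186 - 312}} = \frac{1}{-87239 + \frac{1}{-498} \left(-390\right)} = \frac{1}{-87239 - - \frac{65}{83}} = \frac{1}{-87239 + \frac{65}{83}} = \frac{1}{- \frac{7240772}{83}} = - \frac{83}{7240772}$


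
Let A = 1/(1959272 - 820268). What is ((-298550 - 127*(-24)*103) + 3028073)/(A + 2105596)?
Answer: 3466521086868/2398282266385 ≈ 1.4454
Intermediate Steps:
A = 1/1139004 ≈ 8.7796e-7
((-298550 - 127*(-24)*103) + 3028073)/(A + 2105596) = ((-298550 - 127*(-24)*103) + 3028073)/(1/1139004 + 2105596) = ((-298550 - (-3048)*103) + 3028073)/(2398282266385/1139004) = ((-298550 - 1*(-313944)) + 3028073)*(1139004/2398282266385) = ((-298550 + 313944) + 3028073)*(1139004/2398282266385) = (15394 + 3028073)*(1139004/2398282266385) = 3043467*(1139004/2398282266385) = 3466521086868/2398282266385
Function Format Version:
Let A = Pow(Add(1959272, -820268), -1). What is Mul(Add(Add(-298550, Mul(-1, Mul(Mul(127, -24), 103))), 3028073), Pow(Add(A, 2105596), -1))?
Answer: Rational(3466521086868, 2398282266385) ≈ 1.4454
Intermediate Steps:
A = Rational(1, 1139004) (A = Pow(1139004, -1) = Rational(1, 1139004) ≈ 8.7796e-7)
Mul(Add(Add(-298550, Mul(-1, Mul(Mul(127, -24), 103))), 3028073), Pow(Add(A, 2105596), -1)) = Mul(Add(Add(-298550, Mul(-1, Mul(Mul(127, -24), 103))), 3028073), Pow(Add(Rational(1, 1139004), 2105596), -1)) = Mul(Add(Add(-298550, Mul(-1, Mul(-3048, 103))), 3028073), Pow(Rational(2398282266385, 1139004), -1)) = Mul(Add(Add(-298550, Mul(-1, -313944)), 3028073), Rational(1139004, 2398282266385)) = Mul(Add(Add(-298550, 313944), 3028073), Rational(1139004, 2398282266385)) = Mul(Add(15394, 3028073), Rational(1139004, 2398282266385)) = Mul(3043467, Rational(1139004, 2398282266385)) = Rational(3466521086868, 2398282266385)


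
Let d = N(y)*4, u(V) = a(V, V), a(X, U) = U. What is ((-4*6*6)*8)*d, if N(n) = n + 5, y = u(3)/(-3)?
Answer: -18432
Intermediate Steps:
u(V) = V
y = -1 (y = 3/(-3) = 3*(-⅓) = -1)
N(n) = 5 + n
d = 16 (d = (5 - 1)*4 = 4*4 = 16)
((-4*6*6)*8)*d = ((-4*6*6)*8)*16 = (-24*6*8)*16 = -144*8*16 = -1152*16 = -18432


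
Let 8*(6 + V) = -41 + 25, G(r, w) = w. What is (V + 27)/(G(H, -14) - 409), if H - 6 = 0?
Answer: -19/423 ≈ -0.044917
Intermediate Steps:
H = 6 (H = 6 + 0 = 6)
V = -8 (V = -6 + (-41 + 25)/8 = -6 + (⅛)*(-16) = -6 - 2 = -8)
(V + 27)/(G(H, -14) - 409) = (-8 + 27)/(-14 - 409) = 19/(-423) = 19*(-1/423) = -19/423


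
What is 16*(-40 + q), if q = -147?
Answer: -2992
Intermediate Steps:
16*(-40 + q) = 16*(-40 - 147) = 16*(-187) = -2992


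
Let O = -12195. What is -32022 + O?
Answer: -44217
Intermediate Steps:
-32022 + O = -32022 - 12195 = -44217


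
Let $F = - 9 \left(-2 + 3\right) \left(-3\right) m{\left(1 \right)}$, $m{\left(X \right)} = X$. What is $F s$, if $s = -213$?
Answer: $-5751$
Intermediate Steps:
$F = 27$ ($F = - 9 \left(-2 + 3\right) \left(-3\right) 1 = - 9 \cdot 1 \left(-3\right) 1 = \left(-9\right) \left(-3\right) 1 = 27 \cdot 1 = 27$)
$F s = 27 \left(-213\right) = -5751$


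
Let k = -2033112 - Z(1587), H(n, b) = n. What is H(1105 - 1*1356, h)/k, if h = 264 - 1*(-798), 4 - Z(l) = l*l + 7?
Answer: -251/485460 ≈ -0.00051703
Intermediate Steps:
Z(l) = -3 - l**2 (Z(l) = 4 - (l*l + 7) = 4 - (l**2 + 7) = 4 - (7 + l**2) = 4 + (-7 - l**2) = -3 - l**2)
h = 1062 (h = 264 + 798 = 1062)
k = 485460 (k = -2033112 - (-3 - 1*1587**2) = -2033112 - (-3 - 1*2518569) = -2033112 - (-3 - 2518569) = -2033112 - 1*(-2518572) = -2033112 + 2518572 = 485460)
H(1105 - 1*1356, h)/k = (1105 - 1*1356)/485460 = (1105 - 1356)*(1/485460) = -251*1/485460 = -251/485460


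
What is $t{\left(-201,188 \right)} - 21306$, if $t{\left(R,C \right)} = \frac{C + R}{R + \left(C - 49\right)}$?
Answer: $- \frac{1320959}{62} \approx -21306.0$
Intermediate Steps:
$t{\left(R,C \right)} = \frac{C + R}{-49 + C + R}$ ($t{\left(R,C \right)} = \frac{C + R}{R + \left(C - 49\right)} = \frac{C + R}{R + \left(-49 + C\right)} = \frac{C + R}{-49 + C + R}$)
$t{\left(-201,188 \right)} - 21306 = \frac{188 - 201}{-49 + 188 - 201} - 21306 = \frac{1}{-62} \left(-13\right) - 21306 = \left(- \frac{1}{62}\right) \left(-13\right) - 21306 = \frac{13}{62} - 21306 = - \frac{1320959}{62}$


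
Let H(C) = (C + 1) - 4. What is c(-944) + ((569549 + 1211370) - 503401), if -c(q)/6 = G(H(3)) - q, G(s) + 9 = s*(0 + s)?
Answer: 1271908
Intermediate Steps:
H(C) = -3 + C (H(C) = (1 + C) - 4 = -3 + C)
G(s) = -9 + s**2 (G(s) = -9 + s*(0 + s) = -9 + s*s = -9 + s**2)
c(q) = 54 + 6*q (c(q) = -6*((-9 + (-3 + 3)**2) - q) = -6*((-9 + 0**2) - q) = -6*((-9 + 0) - q) = -6*(-9 - q) = 54 + 6*q)
c(-944) + ((569549 + 1211370) - 503401) = (54 + 6*(-944)) + ((569549 + 1211370) - 503401) = (54 - 5664) + (1780919 - 503401) = -5610 + 1277518 = 1271908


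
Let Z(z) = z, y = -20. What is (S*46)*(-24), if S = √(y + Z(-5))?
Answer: -5520*I ≈ -5520.0*I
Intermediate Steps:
S = 5*I (S = √(-20 - 5) = √(-25) = 5*I ≈ 5.0*I)
(S*46)*(-24) = ((5*I)*46)*(-24) = (230*I)*(-24) = -5520*I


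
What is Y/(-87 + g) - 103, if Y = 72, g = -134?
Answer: -22835/221 ≈ -103.33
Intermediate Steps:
Y/(-87 + g) - 103 = 72/(-87 - 134) - 103 = 72/(-221) - 103 = 72*(-1/221) - 103 = -72/221 - 103 = -22835/221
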